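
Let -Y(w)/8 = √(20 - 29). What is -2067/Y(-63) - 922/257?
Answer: -922/257 - 689*I/8 ≈ -3.5875 - 86.125*I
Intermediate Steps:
Y(w) = -24*I (Y(w) = -8*√(20 - 29) = -24*I)
-2067/Y(-63) - 922/257 = -2067*I/24 - 922/257 = -689*I/8 - 922*1/257 = -689*I/8 - 922/257 = -922/257 - 689*I/8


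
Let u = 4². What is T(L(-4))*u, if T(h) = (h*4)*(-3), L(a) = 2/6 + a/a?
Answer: -256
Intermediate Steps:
L(a) = 4/3 (L(a) = 2*(⅙) + 1 = ⅓ + 1 = 4/3)
T(h) = -12*h (T(h) = (4*h)*(-3) = -12*h)
u = 16
T(L(-4))*u = -12*4/3*16 = -16*16 = -256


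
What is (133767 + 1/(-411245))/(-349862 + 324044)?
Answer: -27505504957/5308761705 ≈ -5.1812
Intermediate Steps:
(133767 + 1/(-411245))/(-349862 + 324044) = (133767 - 1/411245)/(-25818) = (55011009914/411245)*(-1/25818) = -27505504957/5308761705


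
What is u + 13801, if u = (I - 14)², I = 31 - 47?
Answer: 14701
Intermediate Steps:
I = -16
u = 900 (u = (-16 - 14)² = (-30)² = 900)
u + 13801 = 900 + 13801 = 14701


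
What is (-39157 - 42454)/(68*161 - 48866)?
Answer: 81611/37918 ≈ 2.1523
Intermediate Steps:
(-39157 - 42454)/(68*161 - 48866) = -81611/(10948 - 48866) = -81611/(-37918) = -81611*(-1/37918) = 81611/37918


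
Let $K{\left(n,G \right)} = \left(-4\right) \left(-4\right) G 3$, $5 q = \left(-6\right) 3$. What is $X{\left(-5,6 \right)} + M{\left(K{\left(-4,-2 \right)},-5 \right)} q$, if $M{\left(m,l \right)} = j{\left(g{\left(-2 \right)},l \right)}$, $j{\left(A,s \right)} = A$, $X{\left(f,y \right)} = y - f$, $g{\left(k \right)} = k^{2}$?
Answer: $- \frac{17}{5} \approx -3.4$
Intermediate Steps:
$q = - \frac{18}{5}$ ($q = \frac{\left(-6\right) 3}{5} = \frac{1}{5} \left(-18\right) = - \frac{18}{5} \approx -3.6$)
$K{\left(n,G \right)} = 48 G$ ($K{\left(n,G \right)} = 16 G 3 = 48 G$)
$M{\left(m,l \right)} = 4$ ($M{\left(m,l \right)} = \left(-2\right)^{2} = 4$)
$X{\left(-5,6 \right)} + M{\left(K{\left(-4,-2 \right)},-5 \right)} q = \left(6 - -5\right) + 4 \left(- \frac{18}{5}\right) = \left(6 + 5\right) - \frac{72}{5} = 11 - \frac{72}{5} = - \frac{17}{5}$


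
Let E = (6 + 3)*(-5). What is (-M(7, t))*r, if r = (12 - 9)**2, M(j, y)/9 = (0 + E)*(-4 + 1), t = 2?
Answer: -10935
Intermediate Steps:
E = -45 (E = 9*(-5) = -45)
M(j, y) = 1215 (M(j, y) = 9*((0 - 45)*(-4 + 1)) = 9*(-45*(-3)) = 9*135 = 1215)
r = 9 (r = 3**2 = 9)
(-M(7, t))*r = -1*1215*9 = -1215*9 = -10935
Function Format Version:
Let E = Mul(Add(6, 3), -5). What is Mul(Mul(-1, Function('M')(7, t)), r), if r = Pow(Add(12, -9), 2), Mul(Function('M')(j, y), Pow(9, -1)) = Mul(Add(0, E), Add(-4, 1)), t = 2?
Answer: -10935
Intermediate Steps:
E = -45 (E = Mul(9, -5) = -45)
Function('M')(j, y) = 1215 (Function('M')(j, y) = Mul(9, Mul(Add(0, -45), Add(-4, 1))) = Mul(9, Mul(-45, -3)) = Mul(9, 135) = 1215)
r = 9 (r = Pow(3, 2) = 9)
Mul(Mul(-1, Function('M')(7, t)), r) = Mul(Mul(-1, 1215), 9) = Mul(-1215, 9) = -10935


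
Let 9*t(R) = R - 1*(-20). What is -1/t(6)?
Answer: -9/26 ≈ -0.34615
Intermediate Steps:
t(R) = 20/9 + R/9 (t(R) = (R - 1*(-20))/9 = (R + 20)/9 = (20 + R)/9 = 20/9 + R/9)
-1/t(6) = -1/(20/9 + (1/9)*6) = -1/(20/9 + 2/3) = -1/26/9 = -1*9/26 = -9/26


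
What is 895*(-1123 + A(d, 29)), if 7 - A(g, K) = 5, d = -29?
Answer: -1003295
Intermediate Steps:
A(g, K) = 2 (A(g, K) = 7 - 1*5 = 7 - 5 = 2)
895*(-1123 + A(d, 29)) = 895*(-1123 + 2) = 895*(-1121) = -1003295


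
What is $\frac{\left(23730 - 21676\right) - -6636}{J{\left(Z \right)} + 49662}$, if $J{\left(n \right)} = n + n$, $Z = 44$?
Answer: $\frac{869}{4975} \approx 0.17467$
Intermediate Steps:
$J{\left(n \right)} = 2 n$
$\frac{\left(23730 - 21676\right) - -6636}{J{\left(Z \right)} + 49662} = \frac{\left(23730 - 21676\right) - -6636}{2 \cdot 44 + 49662} = \frac{\left(23730 - 21676\right) + \left(-14177 + 20813\right)}{88 + 49662} = \frac{2054 + 6636}{49750} = 8690 \cdot \frac{1}{49750} = \frac{869}{4975}$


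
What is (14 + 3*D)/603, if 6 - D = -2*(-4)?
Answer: 8/603 ≈ 0.013267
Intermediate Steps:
D = -2 (D = 6 - (-2)*(-4) = 6 - 1*8 = 6 - 8 = -2)
(14 + 3*D)/603 = (14 + 3*(-2))/603 = (14 - 6)*(1/603) = 8*(1/603) = 8/603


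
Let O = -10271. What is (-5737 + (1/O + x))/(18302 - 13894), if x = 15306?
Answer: 49141599/22637284 ≈ 2.1708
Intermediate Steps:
(-5737 + (1/O + x))/(18302 - 13894) = (-5737 + (1/(-10271) + 15306))/(18302 - 13894) = (-5737 + (-1/10271 + 15306))/4408 = (-5737 + 157207925/10271)*(1/4408) = (98283198/10271)*(1/4408) = 49141599/22637284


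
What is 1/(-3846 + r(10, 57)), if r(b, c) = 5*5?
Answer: -1/3821 ≈ -0.00026171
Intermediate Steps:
r(b, c) = 25
1/(-3846 + r(10, 57)) = 1/(-3846 + 25) = 1/(-3821) = -1/3821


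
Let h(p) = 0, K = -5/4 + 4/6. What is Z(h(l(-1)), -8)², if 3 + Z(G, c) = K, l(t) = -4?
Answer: 1849/144 ≈ 12.840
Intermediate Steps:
K = -7/12 (K = -5*¼ + 4*(⅙) = -5/4 + ⅔ = -7/12 ≈ -0.58333)
Z(G, c) = -43/12 (Z(G, c) = -3 - 7/12 = -43/12)
Z(h(l(-1)), -8)² = (-43/12)² = 1849/144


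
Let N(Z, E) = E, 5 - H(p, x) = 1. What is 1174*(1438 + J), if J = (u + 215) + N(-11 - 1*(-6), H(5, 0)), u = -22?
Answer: 1919490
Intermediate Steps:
H(p, x) = 4 (H(p, x) = 5 - 1*1 = 5 - 1 = 4)
J = 197 (J = (-22 + 215) + 4 = 193 + 4 = 197)
1174*(1438 + J) = 1174*(1438 + 197) = 1174*1635 = 1919490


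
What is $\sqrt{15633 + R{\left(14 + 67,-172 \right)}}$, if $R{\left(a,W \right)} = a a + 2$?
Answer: $2 \sqrt{5549} \approx 148.98$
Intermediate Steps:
$R{\left(a,W \right)} = 2 + a^{2}$ ($R{\left(a,W \right)} = a^{2} + 2 = 2 + a^{2}$)
$\sqrt{15633 + R{\left(14 + 67,-172 \right)}} = \sqrt{15633 + \left(2 + \left(14 + 67\right)^{2}\right)} = \sqrt{15633 + \left(2 + 81^{2}\right)} = \sqrt{15633 + \left(2 + 6561\right)} = \sqrt{15633 + 6563} = \sqrt{22196} = 2 \sqrt{5549}$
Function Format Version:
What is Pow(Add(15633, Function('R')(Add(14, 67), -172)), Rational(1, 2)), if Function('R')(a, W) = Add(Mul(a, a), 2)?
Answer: Mul(2, Pow(5549, Rational(1, 2))) ≈ 148.98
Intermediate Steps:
Function('R')(a, W) = Add(2, Pow(a, 2)) (Function('R')(a, W) = Add(Pow(a, 2), 2) = Add(2, Pow(a, 2)))
Pow(Add(15633, Function('R')(Add(14, 67), -172)), Rational(1, 2)) = Pow(Add(15633, Add(2, Pow(Add(14, 67), 2))), Rational(1, 2)) = Pow(Add(15633, Add(2, Pow(81, 2))), Rational(1, 2)) = Pow(Add(15633, Add(2, 6561)), Rational(1, 2)) = Pow(Add(15633, 6563), Rational(1, 2)) = Pow(22196, Rational(1, 2)) = Mul(2, Pow(5549, Rational(1, 2)))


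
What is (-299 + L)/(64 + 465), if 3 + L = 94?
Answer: -208/529 ≈ -0.39319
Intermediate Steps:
L = 91 (L = -3 + 94 = 91)
(-299 + L)/(64 + 465) = (-299 + 91)/(64 + 465) = -208/529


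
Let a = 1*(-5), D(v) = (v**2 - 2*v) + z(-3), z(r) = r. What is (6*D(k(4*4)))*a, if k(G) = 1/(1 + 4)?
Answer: 504/5 ≈ 100.80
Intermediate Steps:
k(G) = 1/5
D(v) = -3 + v**2 - 2*v (D(v) = (v**2 - 2*v) - 3 = -3 + v**2 - 2*v)
a = -5
(6*D(k(4*4)))*a = (6*(-3 + (1/5)**2 - 2*1/5))*(-5) = (6*(-3 + 1/25 - 2/5))*(-5) = (6*(-84/25))*(-5) = -504/25*(-5) = 504/5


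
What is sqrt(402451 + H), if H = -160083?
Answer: 8*sqrt(3787) ≈ 492.31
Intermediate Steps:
sqrt(402451 + H) = sqrt(402451 - 160083) = sqrt(242368) = 8*sqrt(3787)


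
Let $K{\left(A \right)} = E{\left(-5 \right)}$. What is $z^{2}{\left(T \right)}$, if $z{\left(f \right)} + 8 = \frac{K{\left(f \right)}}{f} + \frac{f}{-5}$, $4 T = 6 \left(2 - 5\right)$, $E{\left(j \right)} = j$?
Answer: $\frac{290521}{8100} \approx 35.867$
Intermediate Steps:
$K{\left(A \right)} = -5$
$T = - \frac{9}{2}$ ($T = \frac{6 \left(2 - 5\right)}{4} = \frac{6 \left(-3\right)}{4} = \frac{1}{4} \left(-18\right) = - \frac{9}{2} \approx -4.5$)
$z{\left(f \right)} = -8 - \frac{5}{f} - \frac{f}{5}$ ($z{\left(f \right)} = -8 + \left(- \frac{5}{f} + \frac{f}{-5}\right) = -8 + \left(- \frac{5}{f} + f \left(- \frac{1}{5}\right)\right) = -8 - \left(\frac{5}{f} + \frac{f}{5}\right) = -8 - \frac{5}{f} - \frac{f}{5}$)
$z^{2}{\left(T \right)} = \left(-8 - \frac{5}{- \frac{9}{2}} - - \frac{9}{10}\right)^{2} = \left(-8 - - \frac{10}{9} + \frac{9}{10}\right)^{2} = \left(-8 + \frac{10}{9} + \frac{9}{10}\right)^{2} = \left(- \frac{539}{90}\right)^{2} = \frac{290521}{8100}$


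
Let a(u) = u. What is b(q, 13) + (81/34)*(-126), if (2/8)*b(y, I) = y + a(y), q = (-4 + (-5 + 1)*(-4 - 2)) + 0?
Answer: -2383/17 ≈ -140.18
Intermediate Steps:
q = 20 (q = (-4 - 4*(-6)) + 0 = (-4 + 24) + 0 = 20 + 0 = 20)
b(y, I) = 8*y (b(y, I) = 4*(y + y) = 4*(2*y) = 8*y)
b(q, 13) + (81/34)*(-126) = 8*20 + (81/34)*(-126) = 160 + (81*(1/34))*(-126) = 160 + (81/34)*(-126) = 160 - 5103/17 = -2383/17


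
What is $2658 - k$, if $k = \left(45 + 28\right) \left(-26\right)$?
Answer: $4556$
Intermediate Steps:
$k = -1898$ ($k = 73 \left(-26\right) = -1898$)
$2658 - k = 2658 - -1898 = 2658 + 1898 = 4556$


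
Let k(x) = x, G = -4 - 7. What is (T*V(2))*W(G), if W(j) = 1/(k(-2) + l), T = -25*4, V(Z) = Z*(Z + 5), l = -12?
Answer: 100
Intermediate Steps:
G = -11
V(Z) = Z*(5 + Z)
T = -100
W(j) = -1/14 (W(j) = 1/(-2 - 12) = 1/(-14) = -1/14)
(T*V(2))*W(G) = -200*(5 + 2)*(-1/14) = -200*7*(-1/14) = -100*14*(-1/14) = -1400*(-1/14) = 100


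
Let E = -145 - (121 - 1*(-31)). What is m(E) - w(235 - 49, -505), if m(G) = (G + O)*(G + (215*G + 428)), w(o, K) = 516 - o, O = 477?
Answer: -11470650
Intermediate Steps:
E = -297 (E = -145 - (121 + 31) = -145 - 1*152 = -145 - 152 = -297)
m(G) = (428 + 216*G)*(477 + G) (m(G) = (G + 477)*(G + (215*G + 428)) = (477 + G)*(G + (428 + 215*G)) = (477 + G)*(428 + 216*G) = (428 + 216*G)*(477 + G))
m(E) - w(235 - 49, -505) = (204156 + 216*(-297)**2 + 103460*(-297)) - (516 - (235 - 49)) = (204156 + 216*88209 - 30727620) - (516 - 1*186) = (204156 + 19053144 - 30727620) - (516 - 186) = -11470320 - 1*330 = -11470320 - 330 = -11470650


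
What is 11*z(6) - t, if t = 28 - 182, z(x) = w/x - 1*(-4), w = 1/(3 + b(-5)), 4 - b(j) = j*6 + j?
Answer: 49907/252 ≈ 198.04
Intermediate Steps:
b(j) = 4 - 7*j (b(j) = 4 - (j*6 + j) = 4 - (6*j + j) = 4 - 7*j)
w = 1/42 (w = 1/(3 + (4 - 7*(-5))) = 1/(3 + (4 + 35)) = 1/(3 + 39) = 1/42 ≈ 0.023810)
z(x) = 4 + 1/(42*x) (z(x) = 1/(42*x) - 1*(-4) = 1/(42*x) + 4 = 4 + 1/(42*x))
t = -154
11*z(6) - t = 11*(4 + (1/42)/6) - 1*(-154) = 11*(4 + (1/42)*(1/6)) + 154 = 11*(4 + 1/252) + 154 = 11*(1009/252) + 154 = 11099/252 + 154 = 49907/252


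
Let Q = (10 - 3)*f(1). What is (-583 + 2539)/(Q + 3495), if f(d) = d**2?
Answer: 978/1751 ≈ 0.55854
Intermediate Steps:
Q = 7 (Q = (10 - 3)*1**2 = 7*1 = 7)
(-583 + 2539)/(Q + 3495) = (-583 + 2539)/(7 + 3495) = 1956/3502 = 1956*(1/3502) = 978/1751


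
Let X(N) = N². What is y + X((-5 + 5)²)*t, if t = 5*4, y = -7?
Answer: -7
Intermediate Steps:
t = 20
y + X((-5 + 5)²)*t = -7 + ((-5 + 5)²)²*20 = -7 + (0²)²*20 = -7 + 0²*20 = -7 + 0*20 = -7 + 0 = -7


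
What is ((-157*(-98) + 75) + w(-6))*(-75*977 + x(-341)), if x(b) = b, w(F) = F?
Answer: -1137735280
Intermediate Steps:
((-157*(-98) + 75) + w(-6))*(-75*977 + x(-341)) = ((-157*(-98) + 75) - 6)*(-75*977 - 341) = ((15386 + 75) - 6)*(-73275 - 341) = (15461 - 6)*(-73616) = 15455*(-73616) = -1137735280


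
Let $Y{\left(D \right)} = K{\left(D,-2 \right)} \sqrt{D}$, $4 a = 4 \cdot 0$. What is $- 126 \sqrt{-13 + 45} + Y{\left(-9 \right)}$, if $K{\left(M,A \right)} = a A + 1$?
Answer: $- 504 \sqrt{2} + 3 i \approx -712.76 + 3.0 i$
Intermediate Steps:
$a = 0$ ($a = \frac{4 \cdot 0}{4} = \frac{1}{4} \cdot 0 = 0$)
$K{\left(M,A \right)} = 1$ ($K{\left(M,A \right)} = 0 A + 1 = 0 + 1 = 1$)
$Y{\left(D \right)} = \sqrt{D}$ ($Y{\left(D \right)} = 1 \sqrt{D} = \sqrt{D}$)
$- 126 \sqrt{-13 + 45} + Y{\left(-9 \right)} = - 126 \sqrt{-13 + 45} + \sqrt{-9} = - 126 \sqrt{32} + 3 i = - 126 \cdot 4 \sqrt{2} + 3 i = - 504 \sqrt{2} + 3 i$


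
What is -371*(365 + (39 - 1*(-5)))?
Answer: -151739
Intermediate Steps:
-371*(365 + (39 - 1*(-5))) = -371*(365 + (39 + 5)) = -371*(365 + 44) = -371*409 = -151739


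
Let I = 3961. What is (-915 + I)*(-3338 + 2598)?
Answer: -2254040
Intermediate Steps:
(-915 + I)*(-3338 + 2598) = (-915 + 3961)*(-3338 + 2598) = 3046*(-740) = -2254040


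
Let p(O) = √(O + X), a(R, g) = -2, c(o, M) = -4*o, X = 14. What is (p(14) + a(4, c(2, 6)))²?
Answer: 32 - 8*√7 ≈ 10.834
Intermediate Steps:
p(O) = √(14 + O) (p(O) = √(O + 14) = √(14 + O))
(p(14) + a(4, c(2, 6)))² = (√(14 + 14) - 2)² = (√28 - 2)² = (2*√7 - 2)² = (-2 + 2*√7)²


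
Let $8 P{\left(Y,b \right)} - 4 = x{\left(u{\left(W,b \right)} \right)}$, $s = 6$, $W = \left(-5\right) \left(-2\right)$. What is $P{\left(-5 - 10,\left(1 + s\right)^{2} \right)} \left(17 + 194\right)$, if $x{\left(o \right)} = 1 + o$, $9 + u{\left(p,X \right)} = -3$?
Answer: $- \frac{1477}{8} \approx -184.63$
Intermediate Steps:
$W = 10$
$u{\left(p,X \right)} = -12$ ($u{\left(p,X \right)} = -9 - 3 = -12$)
$P{\left(Y,b \right)} = - \frac{7}{8}$ ($P{\left(Y,b \right)} = \frac{1}{2} + \frac{1 - 12}{8} = \frac{1}{2} + \frac{1}{8} \left(-11\right) = \frac{1}{2} - \frac{11}{8} = - \frac{7}{8}$)
$P{\left(-5 - 10,\left(1 + s\right)^{2} \right)} \left(17 + 194\right) = - \frac{7 \left(17 + 194\right)}{8} = \left(- \frac{7}{8}\right) 211 = - \frac{1477}{8}$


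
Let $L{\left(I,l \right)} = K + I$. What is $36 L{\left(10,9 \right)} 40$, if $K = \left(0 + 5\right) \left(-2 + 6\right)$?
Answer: $43200$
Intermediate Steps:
$K = 20$ ($K = 5 \cdot 4 = 20$)
$L{\left(I,l \right)} = 20 + I$
$36 L{\left(10,9 \right)} 40 = 36 \left(20 + 10\right) 40 = 36 \cdot 30 \cdot 40 = 1080 \cdot 40 = 43200$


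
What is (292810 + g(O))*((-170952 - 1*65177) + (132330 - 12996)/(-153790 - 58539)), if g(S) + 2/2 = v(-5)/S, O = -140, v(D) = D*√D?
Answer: -14680609859703975/212329 - 50137153775*I*√5/5945212 ≈ -6.9141e+10 - 18857.0*I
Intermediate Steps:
v(D) = D^(3/2)
g(S) = -1 - 5*I*√5/S (g(S) = -1 + (-5)^(3/2)/S = -1 + (-5*I*√5)/S = -1 - 5*I*√5/S)
(292810 + g(O))*((-170952 - 1*65177) + (132330 - 12996)/(-153790 - 58539)) = (292810 + (-1*(-140) - 5*I*√5)/(-140))*((-170952 - 1*65177) + (132330 - 12996)/(-153790 - 58539)) = (292810 - (140 - 5*I*√5)/140)*((-170952 - 65177) + 119334/(-212329)) = (292810 + (-1 + I*√5/28))*(-236129 + 119334*(-1/212329)) = (292809 + I*√5/28)*(-236129 - 119334/212329) = (292809 + I*√5/28)*(-50137153775/212329) = -14680609859703975/212329 - 50137153775*I*√5/5945212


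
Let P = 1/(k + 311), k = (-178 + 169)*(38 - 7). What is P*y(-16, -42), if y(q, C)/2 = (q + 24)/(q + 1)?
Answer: -1/30 ≈ -0.033333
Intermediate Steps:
k = -279 (k = -9*31 = -279)
P = 1/32 (P = 1/(-279 + 311) = 1/32 ≈ 0.031250)
y(q, C) = 2*(24 + q)/(1 + q) (y(q, C) = 2*((q + 24)/(q + 1)) = 2*((24 + q)/(1 + q)) = 2*(24 + q)/(1 + q))
P*y(-16, -42) = (2*(24 - 16)/(1 - 16))/32 = (2*8/(-15))/32 = (2*(-1/15)*8)/32 = (1/32)*(-16/15) = -1/30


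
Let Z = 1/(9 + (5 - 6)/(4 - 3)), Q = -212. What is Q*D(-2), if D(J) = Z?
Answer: -53/2 ≈ -26.500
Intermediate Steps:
Z = 1/8 (Z = 1/(9 - 1/1) = 1/(9 - 1*1) = 1/(9 - 1) = 1/8 ≈ 0.12500)
D(J) = 1/8
Q*D(-2) = -212*1/8 = -53/2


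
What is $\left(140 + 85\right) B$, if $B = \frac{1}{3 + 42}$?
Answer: $5$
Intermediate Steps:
$B = \frac{1}{45} \approx 0.022222$
$\left(140 + 85\right) B = \left(140 + 85\right) \frac{1}{45} = 225 \cdot \frac{1}{45} = 5$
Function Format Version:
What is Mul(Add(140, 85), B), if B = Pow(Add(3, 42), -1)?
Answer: 5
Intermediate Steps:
B = Rational(1, 45) (B = Pow(45, -1) = Rational(1, 45) ≈ 0.022222)
Mul(Add(140, 85), B) = Mul(Add(140, 85), Rational(1, 45)) = Mul(225, Rational(1, 45)) = 5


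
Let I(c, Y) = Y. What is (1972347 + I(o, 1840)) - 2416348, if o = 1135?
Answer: -442161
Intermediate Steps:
(1972347 + I(o, 1840)) - 2416348 = (1972347 + 1840) - 2416348 = 1974187 - 2416348 = -442161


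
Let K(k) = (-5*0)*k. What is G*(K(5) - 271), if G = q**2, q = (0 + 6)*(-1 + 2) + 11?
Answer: -78319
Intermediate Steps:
K(k) = 0 (K(k) = 0*k = 0)
q = 17 (q = 6*1 + 11 = 6 + 11 = 17)
G = 289 (G = 17**2 = 289)
G*(K(5) - 271) = 289*(0 - 271) = 289*(-271) = -78319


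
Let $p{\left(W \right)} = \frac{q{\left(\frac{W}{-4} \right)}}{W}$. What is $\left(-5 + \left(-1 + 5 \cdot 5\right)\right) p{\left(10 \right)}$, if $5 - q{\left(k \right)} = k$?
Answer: $\frac{57}{4} \approx 14.25$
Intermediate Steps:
$q{\left(k \right)} = 5 - k$
$p{\left(W \right)} = \frac{5 + \frac{W}{4}}{W}$ ($p{\left(W \right)} = \frac{5 - \frac{W}{-4}}{W} = \frac{5 - W \left(- \frac{1}{4}\right)}{W} = \frac{5 - - \frac{W}{4}}{W} = \frac{5 + \frac{W}{4}}{W}$)
$\left(-5 + \left(-1 + 5 \cdot 5\right)\right) p{\left(10 \right)} = \left(-5 + \left(-1 + 5 \cdot 5\right)\right) \frac{20 + 10}{4 \cdot 10} = \left(-5 + \left(-1 + 25\right)\right) \frac{1}{4} \cdot \frac{1}{10} \cdot 30 = \left(-5 + 24\right) \frac{3}{4} = 19 \cdot \frac{3}{4} = \frac{57}{4}$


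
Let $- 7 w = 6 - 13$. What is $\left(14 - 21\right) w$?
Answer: $-7$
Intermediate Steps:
$w = 1$ ($w = - \frac{6 - 13}{7} = \left(- \frac{1}{7}\right) \left(-7\right) = 1$)
$\left(14 - 21\right) w = \left(14 - 21\right) 1 = \left(-7\right) 1 = -7$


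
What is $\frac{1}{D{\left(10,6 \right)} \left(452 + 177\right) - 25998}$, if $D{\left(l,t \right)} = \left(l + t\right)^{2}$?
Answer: $\frac{1}{135026} \approx 7.406 \cdot 10^{-6}$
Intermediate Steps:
$\frac{1}{D{\left(10,6 \right)} \left(452 + 177\right) - 25998} = \frac{1}{\left(10 + 6\right)^{2} \left(452 + 177\right) - 25998} = \frac{1}{16^{2} \cdot 629 - 25998} = \frac{1}{256 \cdot 629 - 25998} = \frac{1}{161024 - 25998} = \frac{1}{135026}$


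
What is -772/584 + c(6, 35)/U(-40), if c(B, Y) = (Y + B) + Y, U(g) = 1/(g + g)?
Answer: -887873/146 ≈ -6081.3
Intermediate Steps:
U(g) = 1/(2*g)
c(B, Y) = B + 2*Y (c(B, Y) = (B + Y) + Y = B + 2*Y)
-772/584 + c(6, 35)/U(-40) = -772/584 + (6 + 2*35)/(((1/2)/(-40))) = -772*1/584 + (6 + 70)/(((1/2)*(-1/40))) = -193/146 + 76/(-1/80) = -193/146 + 76*(-80) = -193/146 - 6080 = -887873/146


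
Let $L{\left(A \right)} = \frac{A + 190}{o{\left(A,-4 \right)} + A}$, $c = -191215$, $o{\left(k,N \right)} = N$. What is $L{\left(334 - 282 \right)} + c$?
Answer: $- \frac{4589039}{24} \approx -1.9121 \cdot 10^{5}$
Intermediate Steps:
$L{\left(A \right)} = \frac{190 + A}{-4 + A}$ ($L{\left(A \right)} = \frac{A + 190}{-4 + A} = \frac{190 + A}{-4 + A}$)
$L{\left(334 - 282 \right)} + c = \frac{190 + \left(334 - 282\right)}{-4 + \left(334 - 282\right)} - 191215 = \frac{190 + 52}{-4 + 52} - 191215 = \frac{1}{48} \cdot 242 - 191215 = \frac{121}{24} - 191215 = - \frac{4589039}{24}$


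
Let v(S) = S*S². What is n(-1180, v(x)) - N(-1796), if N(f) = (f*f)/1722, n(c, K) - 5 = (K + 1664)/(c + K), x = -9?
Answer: -3071437262/1643649 ≈ -1868.7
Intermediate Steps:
v(S) = S³
n(c, K) = 5 + (1664 + K)/(K + c) (n(c, K) = 5 + (K + 1664)/(c + K) = 5 + (1664 + K)/(K + c))
N(f) = f²/1722 (N(f) = f²*(1/1722) = f²/1722)
n(-1180, v(x)) - N(-1796) = (1664 + 5*(-1180) + 6*(-9)³)/((-9)³ - 1180) - (-1796)²/1722 = (1664 - 5900 + 6*(-729))/(-729 - 1180) - 3225616/1722 = (1664 - 5900 - 4374)/(-1909) - 1*1612808/861 = -1/1909*(-8610) - 1612808/861 = 8610/1909 - 1612808/861 = -3071437262/1643649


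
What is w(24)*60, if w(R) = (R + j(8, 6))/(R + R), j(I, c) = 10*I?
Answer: 130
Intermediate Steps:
w(R) = (80 + R)/(2*R) (w(R) = (R + 10*8)/(R + R) = (R + 80)/((2*R)) = (80 + R)*(1/(2*R)) = (80 + R)/(2*R))
w(24)*60 = ((½)*(80 + 24)/24)*60 = ((½)*(1/24)*104)*60 = (13/6)*60 = 130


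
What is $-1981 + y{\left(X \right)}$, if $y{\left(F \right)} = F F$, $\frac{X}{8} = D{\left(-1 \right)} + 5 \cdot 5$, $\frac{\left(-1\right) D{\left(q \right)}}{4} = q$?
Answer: $51843$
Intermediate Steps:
$D{\left(q \right)} = - 4 q$
$X = 232$ ($X = 8 \left(\left(-4\right) \left(-1\right) + 5 \cdot 5\right) = 8 \left(4 + 25\right) = 8 \cdot 29 = 232$)
$y{\left(F \right)} = F^{2}$
$-1981 + y{\left(X \right)} = -1981 + 232^{2} = -1981 + 53824 = 51843$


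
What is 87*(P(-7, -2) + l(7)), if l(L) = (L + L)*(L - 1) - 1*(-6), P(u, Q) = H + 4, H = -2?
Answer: 8004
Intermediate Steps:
P(u, Q) = 2 (P(u, Q) = -2 + 4 = 2)
l(L) = 6 + 2*L*(-1 + L) (l(L) = (2*L)*(-1 + L) + 6 = 2*L*(-1 + L) + 6 = 6 + 2*L*(-1 + L))
87*(P(-7, -2) + l(7)) = 87*(2 + (6 - 2*7 + 2*7**2)) = 87*(2 + (6 - 14 + 2*49)) = 87*(2 + (6 - 14 + 98)) = 87*(2 + 90) = 87*92 = 8004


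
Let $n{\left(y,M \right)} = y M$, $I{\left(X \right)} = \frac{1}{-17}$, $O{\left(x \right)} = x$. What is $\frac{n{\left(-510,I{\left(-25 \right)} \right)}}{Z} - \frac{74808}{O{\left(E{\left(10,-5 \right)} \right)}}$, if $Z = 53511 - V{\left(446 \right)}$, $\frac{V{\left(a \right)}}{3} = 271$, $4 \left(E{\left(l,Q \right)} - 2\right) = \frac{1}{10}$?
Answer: $- \frac{2920171795}{79047} \approx -36942.0$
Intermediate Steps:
$E{\left(l,Q \right)} = \frac{81}{40}$ ($E{\left(l,Q \right)} = 2 + \frac{1}{4 \cdot 10} = 2 + \frac{1}{4} \cdot \frac{1}{10} = 2 + \frac{1}{40} = \frac{81}{40}$)
$V{\left(a \right)} = 813$ ($V{\left(a \right)} = 3 \cdot 271 = 813$)
$I{\left(X \right)} = - \frac{1}{17}$
$Z = 52698$ ($Z = 53511 - 813 = 52698$)
$n{\left(y,M \right)} = M y$
$\frac{n{\left(-510,I{\left(-25 \right)} \right)}}{Z} - \frac{74808}{O{\left(E{\left(10,-5 \right)} \right)}} = \frac{\left(- \frac{1}{17}\right) \left(-510\right)}{52698} - \frac{74808}{\frac{81}{40}} = 30 \cdot \frac{1}{52698} - \frac{332480}{9} = \frac{5}{8783} - \frac{332480}{9} = - \frac{2920171795}{79047}$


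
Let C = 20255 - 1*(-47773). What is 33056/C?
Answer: 8264/17007 ≈ 0.48592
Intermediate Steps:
C = 68028 (C = 20255 + 47773 = 68028)
33056/C = 33056/68028 = 33056*(1/68028) = 8264/17007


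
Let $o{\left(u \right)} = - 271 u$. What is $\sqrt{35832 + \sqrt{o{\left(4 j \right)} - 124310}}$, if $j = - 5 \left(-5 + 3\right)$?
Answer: $\sqrt{35832 + 5 i \sqrt{5406}} \approx 189.3 + 0.971 i$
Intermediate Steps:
$j = 10$ ($j = \left(-5\right) \left(-2\right) = 10$)
$\sqrt{35832 + \sqrt{o{\left(4 j \right)} - 124310}} = \sqrt{35832 + \sqrt{- 271 \cdot 4 \cdot 10 - 124310}} = \sqrt{35832 + \sqrt{\left(-271\right) 40 - 124310}} = \sqrt{35832 + \sqrt{-10840 - 124310}} = \sqrt{35832 + \sqrt{-135150}} = \sqrt{35832 + 5 i \sqrt{5406}}$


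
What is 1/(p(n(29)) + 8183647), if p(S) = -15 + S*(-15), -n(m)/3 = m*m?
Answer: 1/8221477 ≈ 1.2163e-7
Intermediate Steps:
n(m) = -3*m² (n(m) = -3*m*m = -3*m²)
p(S) = -15 - 15*S
1/(p(n(29)) + 8183647) = 1/((-15 - (-45)*29²) + 8183647) = 1/((-15 - (-45)*841) + 8183647) = 1/((-15 - 15*(-2523)) + 8183647) = 1/((-15 + 37845) + 8183647) = 1/(37830 + 8183647) = 1/8221477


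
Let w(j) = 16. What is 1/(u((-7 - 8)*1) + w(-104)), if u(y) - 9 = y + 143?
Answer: 1/153 ≈ 0.0065359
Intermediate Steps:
u(y) = 152 + y (u(y) = 9 + (y + 143) = 9 + (143 + y) = 152 + y)
1/(u((-7 - 8)*1) + w(-104)) = 1/((152 + (-7 - 8)*1) + 16) = 1/((152 - 15*1) + 16) = 1/((152 - 15) + 16) = 1/(137 + 16) = 1/153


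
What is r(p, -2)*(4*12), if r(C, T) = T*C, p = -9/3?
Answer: 288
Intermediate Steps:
p = -3 (p = -9*1/3 = -3)
r(C, T) = C*T
r(p, -2)*(4*12) = (-3*(-2))*(4*12) = 6*48 = 288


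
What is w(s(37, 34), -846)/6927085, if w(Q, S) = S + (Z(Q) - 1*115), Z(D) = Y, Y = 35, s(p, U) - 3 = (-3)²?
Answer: -926/6927085 ≈ -0.00013368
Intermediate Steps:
s(p, U) = 12 (s(p, U) = 3 + (-3)² = 3 + 9 = 12)
Z(D) = 35
w(Q, S) = -80 + S (w(Q, S) = S + (35 - 1*115) = S + (35 - 115) = S - 80 = -80 + S)
w(s(37, 34), -846)/6927085 = (-80 - 846)/6927085 = -926*1/6927085 = -926/6927085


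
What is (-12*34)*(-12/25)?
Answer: 4896/25 ≈ 195.84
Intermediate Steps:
(-12*34)*(-12/25) = -(-4896)/25 = -408*(-12/25) = 4896/25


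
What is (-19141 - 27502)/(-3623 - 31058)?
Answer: 46643/34681 ≈ 1.3449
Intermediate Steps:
(-19141 - 27502)/(-3623 - 31058) = -46643/(-34681) = -46643*(-1/34681) = 46643/34681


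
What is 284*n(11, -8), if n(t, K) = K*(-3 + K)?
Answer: 24992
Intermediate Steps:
284*n(11, -8) = 284*(-8*(-3 - 8)) = 284*(-8*(-11)) = 284*88 = 24992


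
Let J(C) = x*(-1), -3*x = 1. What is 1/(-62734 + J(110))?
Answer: -3/188201 ≈ -1.5940e-5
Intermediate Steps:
x = -⅓ (x = -⅓*1 = -⅓ ≈ -0.33333)
J(C) = ⅓ (J(C) = -⅓*(-1) = ⅓)
1/(-62734 + J(110)) = 1/(-62734 + ⅓) = 1/(-188201/3) = -3/188201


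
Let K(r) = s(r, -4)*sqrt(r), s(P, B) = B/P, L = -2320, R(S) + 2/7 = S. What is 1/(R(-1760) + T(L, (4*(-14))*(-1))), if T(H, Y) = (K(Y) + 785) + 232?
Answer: -36421/27071195 + 7*sqrt(14)/27071195 ≈ -0.0013444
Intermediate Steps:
R(S) = -2/7 + S
K(r) = -4/sqrt(r) (K(r) = (-4/r)*sqrt(r) = -4/sqrt(r))
T(H, Y) = 1017 - 4/sqrt(Y) (T(H, Y) = (-4/sqrt(Y) + 785) + 232 = (785 - 4/sqrt(Y)) + 232 = 1017 - 4/sqrt(Y))
1/(R(-1760) + T(L, (4*(-14))*(-1))) = 1/((-2/7 - 1760) + (1017 - 4/sqrt(56))) = 1/(-12322/7 + (1017 - 4*sqrt(14)/28)) = 1/(-12322/7 + (1017 - sqrt(14)/7)) = 1/(-5203/7 - sqrt(14)/7)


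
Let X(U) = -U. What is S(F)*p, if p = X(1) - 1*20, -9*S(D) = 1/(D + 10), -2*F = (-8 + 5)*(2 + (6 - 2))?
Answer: 7/57 ≈ 0.12281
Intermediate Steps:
F = 9 (F = -(-8 + 5)*(2 + (6 - 2))/2 = -(-3)*(2 + 4)/2 = -(-3)*6/2 = -1/2*(-18) = 9)
S(D) = -1/(9*(10 + D)) (S(D) = -1/(9*(D + 10)) = -1/(9*(10 + D)))
p = -21 (p = -1*1 - 1*20 = -1 - 20 = -21)
S(F)*p = -1/(90 + 9*9)*(-21) = -1/(90 + 81)*(-21) = -1/171*(-21) = 7/57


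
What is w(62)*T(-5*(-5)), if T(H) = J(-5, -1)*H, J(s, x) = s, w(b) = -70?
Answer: 8750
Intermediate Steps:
T(H) = -5*H
w(62)*T(-5*(-5)) = -(-350)*(-5*(-5)) = -(-350)*25 = -70*(-125) = 8750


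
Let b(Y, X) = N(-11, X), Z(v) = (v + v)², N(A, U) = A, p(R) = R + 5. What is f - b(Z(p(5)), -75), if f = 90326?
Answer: 90337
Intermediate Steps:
p(R) = 5 + R
Z(v) = 4*v² (Z(v) = (2*v)² = 4*v²)
b(Y, X) = -11
f - b(Z(p(5)), -75) = 90326 - 1*(-11) = 90326 + 11 = 90337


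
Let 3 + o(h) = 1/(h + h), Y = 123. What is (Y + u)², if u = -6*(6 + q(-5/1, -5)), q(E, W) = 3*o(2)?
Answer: 74529/4 ≈ 18632.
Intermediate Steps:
o(h) = -3 + 1/(2*h) (o(h) = -3 + 1/(h + h) = -3 + 1/(2*h))
q(E, W) = -33/4 (q(E, W) = 3*(-3 + (½)/2) = 3*(-3 + (½)*(½)) = 3*(-3 + ¼) = 3*(-11/4) = -33/4)
u = 27/2 (u = -6*(6 - 33/4) = -6*(-9/4) = 27/2 ≈ 13.500)
(Y + u)² = (123 + 27/2)² = (273/2)² = 74529/4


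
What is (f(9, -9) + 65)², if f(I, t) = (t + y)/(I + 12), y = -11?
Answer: 1809025/441 ≈ 4102.1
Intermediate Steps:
f(I, t) = (-11 + t)/(12 + I) (f(I, t) = (t - 11)/(I + 12) = (-11 + t)/(12 + I))
(f(9, -9) + 65)² = ((-11 - 9)/(12 + 9) + 65)² = (-20/21 + 65)² = (1345/21)² = 1809025/441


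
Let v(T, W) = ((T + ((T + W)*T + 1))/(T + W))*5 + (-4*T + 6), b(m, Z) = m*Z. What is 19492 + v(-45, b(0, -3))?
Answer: 175121/9 ≈ 19458.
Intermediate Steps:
b(m, Z) = Z*m
v(T, W) = 6 - 4*T + 5*(1 + T + T*(T + W))/(T + W) (v(T, W) = ((T + (T*(T + W) + 1))/(T + W))*5 + (6 - 4*T) = ((T + (1 + T*(T + W)))/(T + W))*5 + (6 - 4*T) = ((1 + T + T*(T + W))/(T + W))*5 + (6 - 4*T) = 5*(1 + T + T*(T + W))/(T + W) + (6 - 4*T) = 6 - 4*T + 5*(1 + T + T*(T + W))/(T + W))
19492 + v(-45, b(0, -3)) = 19492 + (5 + (-45)² + 6*(-3*0) + 11*(-45) - (-135)*0)/(-45 - 3*0) = 19492 + (5 + 2025 + 6*0 - 495 - 45*0)/(-45 + 0) = 19492 + (5 + 2025 + 0 - 495 + 0)/(-45) = 19492 - 1/45*1535 = 19492 - 307/9 = 175121/9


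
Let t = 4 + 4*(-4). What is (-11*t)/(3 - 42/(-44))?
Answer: 968/29 ≈ 33.379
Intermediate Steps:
t = -12 (t = 4 - 16 = -12)
(-11*t)/(3 - 42/(-44)) = (-11*(-12))/(3 - 42/(-44)) = 132/(3 - 42*(-1/44)) = 132/(3 + 21/22) = 132/(87/22) = 132*(22/87) = 968/29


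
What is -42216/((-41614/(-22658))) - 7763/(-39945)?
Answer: -19104136456739/831135615 ≈ -22986.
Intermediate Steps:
-42216/((-41614/(-22658))) - 7763/(-39945) = -42216/((-41614*(-1/22658))) - 7763*(-1/39945) = -42216/20807/11329 + 7763/39945 = -42216*11329/20807 + 7763/39945 = -478265064/20807 + 7763/39945 = -19104136456739/831135615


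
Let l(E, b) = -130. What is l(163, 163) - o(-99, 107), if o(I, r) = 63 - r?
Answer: -86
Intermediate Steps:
l(163, 163) - o(-99, 107) = -130 - (63 - 1*107) = -130 - (63 - 107) = -130 - 1*(-44) = -130 + 44 = -86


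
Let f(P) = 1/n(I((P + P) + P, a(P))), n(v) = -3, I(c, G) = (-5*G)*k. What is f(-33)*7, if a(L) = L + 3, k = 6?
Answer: -7/3 ≈ -2.3333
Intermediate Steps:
a(L) = 3 + L
I(c, G) = -30*G (I(c, G) = -5*G*6 = -30*G)
f(P) = -⅓ (f(P) = 1/(-3) = -⅓)
f(-33)*7 = -⅓*7 = -7/3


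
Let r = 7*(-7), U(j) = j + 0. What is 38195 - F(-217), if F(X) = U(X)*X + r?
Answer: -8845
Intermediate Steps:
U(j) = j
r = -49
F(X) = -49 + X² (F(X) = X*X - 49 = X² - 49 = -49 + X²)
38195 - F(-217) = 38195 - (-49 + (-217)²) = 38195 - (-49 + 47089) = 38195 - 1*47040 = 38195 - 47040 = -8845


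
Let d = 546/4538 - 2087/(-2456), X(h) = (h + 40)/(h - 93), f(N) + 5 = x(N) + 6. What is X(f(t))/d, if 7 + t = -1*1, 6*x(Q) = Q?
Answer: -11841911/27029455 ≈ -0.43811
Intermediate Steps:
x(Q) = Q/6
t = -8 (t = -7 - 1*1 = -7 - 1 = -8)
f(N) = 1 + N/6 (f(N) = -5 + (N/6 + 6) = -5 + (6 + N/6) = 1 + N/6)
X(h) = (40 + h)/(-93 + h)
d = 5405891/5572664 (d = 546*(1/4538) - 2087*(-1/2456) = 273/2269 + 2087/2456 = 5405891/5572664 ≈ 0.97007)
X(f(t))/d = ((40 + (1 + (⅙)*(-8)))/(-93 + (1 + (⅙)*(-8))))/(5405891/5572664) = ((40 + (1 - 4/3))/(-93 + (1 - 4/3)))*(5572664/5405891) = ((40 - ⅓)/(-93 - ⅓))*(5572664/5405891) = ((119/3)/(-280/3))*(5572664/5405891) = -3/280*119/3*(5572664/5405891) = -17/40*5572664/5405891 = -11841911/27029455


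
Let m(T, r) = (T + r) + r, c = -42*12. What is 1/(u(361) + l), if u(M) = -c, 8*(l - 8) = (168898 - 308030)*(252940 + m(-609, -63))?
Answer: -2/8772445491 ≈ -2.2799e-10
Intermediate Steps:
c = -504
m(T, r) = T + 2*r
l = -8772446499/2 (l = 8 + ((168898 - 308030)*(252940 + (-609 + 2*(-63))))/8 = 8 + (-139132*(252940 + (-609 - 126)))/8 = 8 + (-139132*(252940 - 735))/8 = 8 + (-139132*252205)/8 = 8 + (⅛)*(-35089786060) = 8 - 8772446515/2 = -8772446499/2 ≈ -4.3862e+9)
u(M) = 504 (u(M) = -1*(-504) = 504)
1/(u(361) + l) = 1/(504 - 8772446499/2) = 1/(-8772445491/2) = -2/8772445491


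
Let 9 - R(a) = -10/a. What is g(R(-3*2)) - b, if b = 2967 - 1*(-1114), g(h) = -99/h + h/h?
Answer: -8187/2 ≈ -4093.5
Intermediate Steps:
R(a) = 9 + 10/a (R(a) = 9 - (-10)/a = 9 + 10/a)
g(h) = 1 - 99/h (g(h) = -99/h + 1 = 1 - 99/h)
b = 4081 (b = 2967 + 1114 = 4081)
g(R(-3*2)) - b = (-99 + (9 + 10/((-3*2))))/(9 + 10/((-3*2))) - 1*4081 = (-99 + (9 + 10/(-6)))/(9 + 10/(-6)) - 4081 = (-99 + (9 + 10*(-⅙)))/(9 + 10*(-⅙)) - 4081 = (-99 + (9 - 5/3))/(9 - 5/3) - 4081 = (-99 + 22/3)/(22/3) - 4081 = (3/22)*(-275/3) - 4081 = -25/2 - 4081 = -8187/2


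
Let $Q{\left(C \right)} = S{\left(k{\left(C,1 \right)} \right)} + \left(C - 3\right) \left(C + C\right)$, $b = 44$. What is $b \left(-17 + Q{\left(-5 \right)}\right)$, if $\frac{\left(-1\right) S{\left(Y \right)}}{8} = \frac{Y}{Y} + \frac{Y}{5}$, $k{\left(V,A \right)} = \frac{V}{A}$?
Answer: $2772$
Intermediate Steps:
$S{\left(Y \right)} = -8 - \frac{8 Y}{5}$ ($S{\left(Y \right)} = - 8 \left(\frac{Y}{Y} + \frac{Y}{5}\right) = - 8 \left(1 + Y \frac{1}{5}\right) = - 8 \left(1 + \frac{Y}{5}\right) = -8 - \frac{8 Y}{5}$)
$Q{\left(C \right)} = -8 - \frac{8 C}{5} + 2 C \left(-3 + C\right)$ ($Q{\left(C \right)} = \left(-8 - \frac{8 \frac{C}{1}}{5}\right) + \left(C - 3\right) \left(C + C\right) = \left(-8 - \frac{8 C 1}{5}\right) + \left(-3 + C\right) 2 C = \left(-8 - \frac{8 C}{5}\right) + 2 C \left(-3 + C\right) = -8 - \frac{8 C}{5} + 2 C \left(-3 + C\right)$)
$b \left(-17 + Q{\left(-5 \right)}\right) = 44 \left(-17 - \left(-30 - 50\right)\right) = 44 \left(-17 + \left(-8 + 2 \cdot 25 + 38\right)\right) = 44 \left(-17 + \left(-8 + 50 + 38\right)\right) = 44 \left(-17 + 80\right) = 44 \cdot 63 = 2772$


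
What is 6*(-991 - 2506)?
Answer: -20982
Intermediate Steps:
6*(-991 - 2506) = 6*(-3497) = -20982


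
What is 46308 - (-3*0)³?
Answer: 46308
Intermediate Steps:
46308 - (-3*0)³ = 46308 - 1*0³ = 46308 - 1*0 = 46308 + 0 = 46308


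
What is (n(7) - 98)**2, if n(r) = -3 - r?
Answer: 11664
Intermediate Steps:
(n(7) - 98)**2 = ((-3 - 1*7) - 98)**2 = ((-3 - 7) - 98)**2 = (-10 - 98)**2 = (-108)**2 = 11664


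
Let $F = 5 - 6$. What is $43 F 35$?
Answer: $-1505$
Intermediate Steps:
$F = -1$ ($F = 5 - 6 = -1$)
$43 F 35 = 43 \left(-1\right) 35 = \left(-43\right) 35 = -1505$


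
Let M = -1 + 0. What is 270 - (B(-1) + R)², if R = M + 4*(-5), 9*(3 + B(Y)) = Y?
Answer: -25219/81 ≈ -311.35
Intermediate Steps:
M = -1
B(Y) = -3 + Y/9
R = -21 (R = -1 + 4*(-5) = -1 - 20 = -21)
270 - (B(-1) + R)² = 270 - ((-3 + (⅑)*(-1)) - 21)² = 270 - ((-3 - ⅑) - 21)² = 270 - (-28/9 - 21)² = 270 - (-217/9)² = 270 - 1*47089/81 = 270 - 47089/81 = -25219/81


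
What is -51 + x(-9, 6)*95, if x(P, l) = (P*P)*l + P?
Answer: 45264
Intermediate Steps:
x(P, l) = P + l*P**2 (x(P, l) = P**2*l + P = l*P**2 + P = P + l*P**2)
-51 + x(-9, 6)*95 = -51 - 9*(1 - 9*6)*95 = -51 - 9*(1 - 54)*95 = -51 - 9*(-53)*95 = -51 + 477*95 = -51 + 45315 = 45264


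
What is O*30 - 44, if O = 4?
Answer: 76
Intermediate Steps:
O*30 - 44 = 4*30 - 44 = 120 - 44 = 76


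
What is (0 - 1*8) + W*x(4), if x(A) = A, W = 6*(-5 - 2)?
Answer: -176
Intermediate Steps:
W = -42 (W = 6*(-7) = -42)
(0 - 1*8) + W*x(4) = (0 - 1*8) - 42*4 = (0 - 8) - 168 = -8 - 168 = -176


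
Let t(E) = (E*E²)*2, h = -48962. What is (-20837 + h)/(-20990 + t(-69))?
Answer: 69799/678008 ≈ 0.10295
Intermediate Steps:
t(E) = 2*E³ (t(E) = E³*2 = 2*E³)
(-20837 + h)/(-20990 + t(-69)) = (-20837 - 48962)/(-20990 + 2*(-69)³) = -69799/(-20990 + 2*(-328509)) = -69799/(-20990 - 657018) = -69799/(-678008) = -69799*(-1/678008) = 69799/678008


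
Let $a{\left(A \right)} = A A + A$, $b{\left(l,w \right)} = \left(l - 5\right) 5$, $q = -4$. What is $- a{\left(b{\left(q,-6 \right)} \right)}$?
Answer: $-1980$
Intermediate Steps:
$b{\left(l,w \right)} = -25 + 5 l$ ($b{\left(l,w \right)} = \left(-5 + l\right) 5 = -25 + 5 l$)
$a{\left(A \right)} = A + A^{2}$ ($a{\left(A \right)} = A^{2} + A = A + A^{2}$)
$- a{\left(b{\left(q,-6 \right)} \right)} = - \left(-25 + 5 \left(-4\right)\right) \left(1 + \left(-25 + 5 \left(-4\right)\right)\right) = - \left(-25 - 20\right) \left(1 - 45\right) = - \left(-45\right) \left(1 - 45\right) = - \left(-45\right) \left(-44\right) = \left(-1\right) 1980 = -1980$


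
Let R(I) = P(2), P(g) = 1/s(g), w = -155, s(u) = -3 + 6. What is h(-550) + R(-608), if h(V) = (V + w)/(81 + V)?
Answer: 2584/1407 ≈ 1.8365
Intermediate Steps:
s(u) = 3
P(g) = 1/3
h(V) = (-155 + V)/(81 + V) (h(V) = (V - 155)/(81 + V) = (-155 + V)/(81 + V))
R(I) = 1/3
h(-550) + R(-608) = (-155 - 550)/(81 - 550) + 1/3 = -705/(-469) + 1/3 = -1/469*(-705) + 1/3 = 705/469 + 1/3 = 2584/1407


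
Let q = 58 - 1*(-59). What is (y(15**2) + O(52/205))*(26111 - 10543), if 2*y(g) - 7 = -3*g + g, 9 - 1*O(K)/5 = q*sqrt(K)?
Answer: -2747752 - 3642912*sqrt(2665)/41 ≈ -7.3346e+6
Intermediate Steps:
q = 117 (q = 58 + 59 = 117)
O(K) = 45 - 585*sqrt(K)
y(g) = 7/2 - g (y(g) = 7/2 + (-3*g + g)/2 = 7/2 + (-2*g)/2 = 7/2 - g)
(y(15**2) + O(52/205))*(26111 - 10543) = ((7/2 - 1*15**2) + (45 - 585*2*sqrt(2665)/205))*(26111 - 10543) = ((7/2 - 1*225) + (45 - 585*2*sqrt(2665)/205))*15568 = ((7/2 - 225) + (45 - 234*sqrt(2665)/41))*15568 = (-443/2 + (45 - 234*sqrt(2665)/41))*15568 = (-353/2 - 234*sqrt(2665)/41)*15568 = -2747752 - 3642912*sqrt(2665)/41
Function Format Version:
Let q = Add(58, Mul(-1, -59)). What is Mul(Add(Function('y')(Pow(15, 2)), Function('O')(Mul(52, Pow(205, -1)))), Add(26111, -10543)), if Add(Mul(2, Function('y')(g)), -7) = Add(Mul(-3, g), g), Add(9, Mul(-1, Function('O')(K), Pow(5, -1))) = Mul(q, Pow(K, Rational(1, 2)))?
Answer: Add(-2747752, Mul(Rational(-3642912, 41), Pow(2665, Rational(1, 2)))) ≈ -7.3346e+6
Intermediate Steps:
q = 117 (q = Add(58, 59) = 117)
Function('O')(K) = Add(45, Mul(-585, Pow(K, Rational(1, 2)))) (Function('O')(K) = Add(45, Mul(-5, Mul(117, Pow(K, Rational(1, 2))))) = Add(45, Mul(-585, Pow(K, Rational(1, 2)))))
Function('y')(g) = Add(Rational(7, 2), Mul(-1, g)) (Function('y')(g) = Add(Rational(7, 2), Mul(Rational(1, 2), Add(Mul(-3, g), g))) = Add(Rational(7, 2), Mul(Rational(1, 2), Mul(-2, g))) = Add(Rational(7, 2), Mul(-1, g)))
Mul(Add(Function('y')(Pow(15, 2)), Function('O')(Mul(52, Pow(205, -1)))), Add(26111, -10543)) = Mul(Add(Add(Rational(7, 2), Mul(-1, Pow(15, 2))), Add(45, Mul(-585, Pow(Mul(52, Pow(205, -1)), Rational(1, 2))))), Add(26111, -10543)) = Mul(Add(Add(Rational(7, 2), Mul(-1, 225)), Add(45, Mul(-585, Pow(Mul(52, Rational(1, 205)), Rational(1, 2))))), 15568) = Mul(Add(Add(Rational(7, 2), -225), Add(45, Mul(-585, Pow(Rational(52, 205), Rational(1, 2))))), 15568) = Mul(Add(Rational(-443, 2), Add(45, Mul(-585, Mul(Rational(2, 205), Pow(2665, Rational(1, 2)))))), 15568) = Mul(Add(Rational(-443, 2), Add(45, Mul(Rational(-234, 41), Pow(2665, Rational(1, 2))))), 15568) = Mul(Add(Rational(-353, 2), Mul(Rational(-234, 41), Pow(2665, Rational(1, 2)))), 15568) = Add(-2747752, Mul(Rational(-3642912, 41), Pow(2665, Rational(1, 2))))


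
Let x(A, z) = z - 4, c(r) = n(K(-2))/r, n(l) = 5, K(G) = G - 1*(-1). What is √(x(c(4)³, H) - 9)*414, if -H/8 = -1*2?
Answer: 414*√3 ≈ 717.07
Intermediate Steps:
K(G) = 1 + G (K(G) = G + 1 = 1 + G)
c(r) = 5/r
H = 16 (H = -(-8)*2 = -8*(-2) = 16)
x(A, z) = -4 + z
√(x(c(4)³, H) - 9)*414 = √((-4 + 16) - 9)*414 = √(12 - 9)*414 = √3*414 = 414*√3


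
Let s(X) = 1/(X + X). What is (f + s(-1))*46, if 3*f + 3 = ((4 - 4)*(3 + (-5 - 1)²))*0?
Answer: -69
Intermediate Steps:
s(X) = 1/(2*X)
f = -1 (f = -1 + (((4 - 4)*(3 + (-5 - 1)²))*0)/3 = -1 + ((0*(3 + (-6)²))*0)/3 = -1 + ((0*(3 + 36))*0)/3 = -1 + ((0*39)*0)/3 = -1 + (0*0)/3 = -1 + (⅓)*0 = -1 + 0 = -1)
(f + s(-1))*46 = (-1 + (½)/(-1))*46 = (-1 + (½)*(-1))*46 = (-1 - ½)*46 = -3/2*46 = -69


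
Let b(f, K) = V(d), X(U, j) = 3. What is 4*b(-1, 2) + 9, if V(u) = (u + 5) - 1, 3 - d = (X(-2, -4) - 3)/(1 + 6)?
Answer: 37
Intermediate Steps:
d = 3 (d = 3 - (3 - 3)/(1 + 6) = 3 - 0/7 = 3 - 1*0 = 3 + 0 = 3)
V(u) = 4 + u (V(u) = (5 + u) - 1 = 4 + u)
b(f, K) = 7 (b(f, K) = 4 + 3 = 7)
4*b(-1, 2) + 9 = 4*7 + 9 = 28 + 9 = 37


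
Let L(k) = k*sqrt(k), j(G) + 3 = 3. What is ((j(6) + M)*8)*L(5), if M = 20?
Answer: 800*sqrt(5) ≈ 1788.9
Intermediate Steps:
j(G) = 0 (j(G) = -3 + 3 = 0)
L(k) = k**(3/2)
((j(6) + M)*8)*L(5) = ((0 + 20)*8)*5**(3/2) = (20*8)*(5*sqrt(5)) = 160*(5*sqrt(5)) = 800*sqrt(5)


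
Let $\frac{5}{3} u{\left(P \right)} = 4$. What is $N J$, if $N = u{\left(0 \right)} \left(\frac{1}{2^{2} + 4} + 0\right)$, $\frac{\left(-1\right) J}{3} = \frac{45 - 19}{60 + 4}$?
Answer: $- \frac{117}{320} \approx -0.36562$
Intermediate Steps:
$u{\left(P \right)} = \frac{12}{5}$ ($u{\left(P \right)} = \frac{3}{5} \cdot 4 = \frac{12}{5}$)
$J = - \frac{39}{32}$ ($J = - 3 \frac{45 - 19}{60 + 4} = - 3 \cdot \frac{26}{64} = - 3 \cdot 26 \cdot \frac{1}{64} = \left(-3\right) \frac{13}{32} = - \frac{39}{32} \approx -1.2188$)
$N = \frac{3}{10}$ ($N = \frac{12 \left(\frac{1}{2^{2} + 4} + 0\right)}{5} = \frac{12 \left(\frac{1}{4 + 4} + 0\right)}{5} = \frac{12 \left(\frac{1}{8} + 0\right)}{5} = \frac{12}{5} \cdot \frac{1}{8} = \frac{3}{10} \approx 0.3$)
$N J = \frac{3}{10} \left(- \frac{39}{32}\right) = - \frac{117}{320}$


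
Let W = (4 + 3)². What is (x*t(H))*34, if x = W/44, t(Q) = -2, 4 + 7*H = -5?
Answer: -833/11 ≈ -75.727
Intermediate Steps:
H = -9/7 (H = -4/7 + (⅐)*(-5) = -4/7 - 5/7 = -9/7 ≈ -1.2857)
W = 49 (W = 7² = 49)
x = 49/44 ≈ 1.1136
(x*t(H))*34 = ((49/44)*(-2))*34 = -49/22*34 = -833/11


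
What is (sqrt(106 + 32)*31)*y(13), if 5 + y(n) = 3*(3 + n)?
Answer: 1333*sqrt(138) ≈ 15659.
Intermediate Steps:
y(n) = 4 + 3*n (y(n) = -5 + 3*(3 + n) = -5 + (9 + 3*n) = 4 + 3*n)
(sqrt(106 + 32)*31)*y(13) = (sqrt(106 + 32)*31)*(4 + 3*13) = (sqrt(138)*31)*(4 + 39) = (31*sqrt(138))*43 = 1333*sqrt(138)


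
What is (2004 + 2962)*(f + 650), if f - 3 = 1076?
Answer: 8586214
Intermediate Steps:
f = 1079 (f = 3 + 1076 = 1079)
(2004 + 2962)*(f + 650) = (2004 + 2962)*(1079 + 650) = 4966*1729 = 8586214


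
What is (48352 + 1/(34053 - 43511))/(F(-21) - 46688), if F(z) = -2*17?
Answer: -457313215/441896676 ≈ -1.0349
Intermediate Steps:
F(z) = -34
(48352 + 1/(34053 - 43511))/(F(-21) - 46688) = (48352 + 1/(34053 - 43511))/(-34 - 46688) = (48352 + 1/(-9458))/(-46722) = (48352 - 1/9458)*(-1/46722) = (457313215/9458)*(-1/46722) = -457313215/441896676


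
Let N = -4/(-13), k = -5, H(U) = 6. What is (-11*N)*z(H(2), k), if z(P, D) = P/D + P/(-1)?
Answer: 1584/65 ≈ 24.369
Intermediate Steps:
N = 4/13 (N = -4*(-1/13) = 4/13 ≈ 0.30769)
z(P, D) = -P + P/D (z(P, D) = P/D + P*(-1) = P/D - P = -P + P/D)
(-11*N)*z(H(2), k) = (-11*4/13)*(-1*6 + 6/(-5)) = -44*(-6 + 6*(-1/5))/13 = -44*(-6 - 6/5)/13 = -44/13*(-36/5) = 1584/65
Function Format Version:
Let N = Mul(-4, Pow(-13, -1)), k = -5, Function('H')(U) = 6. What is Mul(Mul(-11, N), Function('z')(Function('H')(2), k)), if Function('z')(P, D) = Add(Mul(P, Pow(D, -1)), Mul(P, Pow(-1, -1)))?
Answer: Rational(1584, 65) ≈ 24.369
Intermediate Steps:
N = Rational(4, 13) (N = Mul(-4, Rational(-1, 13)) = Rational(4, 13) ≈ 0.30769)
Function('z')(P, D) = Add(Mul(-1, P), Mul(P, Pow(D, -1))) (Function('z')(P, D) = Add(Mul(P, Pow(D, -1)), Mul(P, -1)) = Add(Mul(P, Pow(D, -1)), Mul(-1, P)) = Add(Mul(-1, P), Mul(P, Pow(D, -1))))
Mul(Mul(-11, N), Function('z')(Function('H')(2), k)) = Mul(Mul(-11, Rational(4, 13)), Add(Mul(-1, 6), Mul(6, Pow(-5, -1)))) = Mul(Rational(-44, 13), Add(-6, Mul(6, Rational(-1, 5)))) = Mul(Rational(-44, 13), Add(-6, Rational(-6, 5))) = Mul(Rational(-44, 13), Rational(-36, 5)) = Rational(1584, 65)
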